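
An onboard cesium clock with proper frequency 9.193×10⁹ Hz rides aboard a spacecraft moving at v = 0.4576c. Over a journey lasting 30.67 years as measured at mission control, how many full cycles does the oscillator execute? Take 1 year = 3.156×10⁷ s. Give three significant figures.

N = 7.91×10¹⁸

γ = 1/√(1 − 0.4576²) = 1/√0.7906 = 1.125
The oscillator's own cycle count is N = f × τ where τ is the proper time aboard the spacecraft. τ = Δt/γ = 30.67/1.125 = 27.27 years = 8.607×10⁸ s.
N = 9.193×10⁹ × 8.607×10⁸ = 7.912×10¹⁸.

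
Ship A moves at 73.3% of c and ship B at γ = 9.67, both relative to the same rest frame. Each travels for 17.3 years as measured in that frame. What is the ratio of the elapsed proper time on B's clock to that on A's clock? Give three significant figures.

τ_B/τ_A = 0.152

A: β = 0.733; γ = 1/√(1 − 0.733²) = 1/√0.4627 = 1.470. B: γ = 9.67.
τ_A/τ_B = γ_B/γ_A = 9.670/1.470 = 6.578, so τ_B/τ_A = 0.1520.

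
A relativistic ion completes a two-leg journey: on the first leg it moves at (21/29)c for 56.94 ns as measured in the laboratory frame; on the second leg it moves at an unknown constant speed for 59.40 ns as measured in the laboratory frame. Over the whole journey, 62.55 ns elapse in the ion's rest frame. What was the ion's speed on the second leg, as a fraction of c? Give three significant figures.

Leg 1: γ = 1/√(1 − (21/29)²) = 29/20 = 1.450; τ_1 = 56.94/1.450 = 39.27 ns.
Leg 2: speed unknown; τ_2 = 59.40/γ_2.
Total proper time: 39.27 + τ_2 = 62.55, so τ_2 = 62.55 − 39.27 = 23.28 ns.
γ_2 = 59.40/23.28 = 2.551; β = √(1 − 1/γ²) = √0.8464.

β = 0.920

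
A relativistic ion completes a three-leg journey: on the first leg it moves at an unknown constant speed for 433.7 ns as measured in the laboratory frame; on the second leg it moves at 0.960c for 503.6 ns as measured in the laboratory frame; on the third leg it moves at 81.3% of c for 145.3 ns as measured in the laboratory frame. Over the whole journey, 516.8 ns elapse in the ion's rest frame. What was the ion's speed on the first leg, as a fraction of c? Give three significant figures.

Leg 1: speed unknown; τ_1 = 433.7/γ_1.
Leg 2: γ = 1/√(1 − 0.960²) = 25/7 ≈ 3.571; τ_2 = 503.6/3.571 = 141.0 ns.
Leg 3: β = 0.813; γ = 1/√(1 − 0.813²) = 1/√0.3390 = 1.717; τ_3 = 145.3/1.717 = 84.60 ns.
Total proper time: τ_1 + 141.0 + 84.60 = 516.8, so τ_1 = 516.8 − 225.6 = 291.2 ns.
γ_1 = 433.7/291.2 = 1.489; β = √(1 − 1/γ²) = √0.5492.

β = 0.741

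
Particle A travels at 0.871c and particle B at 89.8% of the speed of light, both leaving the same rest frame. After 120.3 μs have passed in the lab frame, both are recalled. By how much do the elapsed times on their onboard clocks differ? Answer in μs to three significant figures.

A: γ = 1/√(1 − 0.871²) = 1/√0.2414 = 2.035; τ_A = 120.3/2.035 = 59.10 μs.
B: β = 0.898; γ = 1/√(1 − 0.898²) = 1/√0.1936 = 2.273; τ_B = 120.3/2.273 = 52.93 μs.

|τ_A − τ_B| = 6.17 μs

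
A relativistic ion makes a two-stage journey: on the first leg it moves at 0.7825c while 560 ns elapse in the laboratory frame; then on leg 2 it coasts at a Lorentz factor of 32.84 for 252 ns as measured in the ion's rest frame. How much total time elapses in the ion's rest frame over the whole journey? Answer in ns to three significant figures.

Leg 1: γ = 1/√(1 − 0.7825²) = 1/√0.3877 = 1.606; τ_1 = 560/1.606 = 348.7 ns.
Leg 2: 252 ns is already measured in the ion's rest frame.
Total: 348.7 + 252.0 ns.

τ = 601 ns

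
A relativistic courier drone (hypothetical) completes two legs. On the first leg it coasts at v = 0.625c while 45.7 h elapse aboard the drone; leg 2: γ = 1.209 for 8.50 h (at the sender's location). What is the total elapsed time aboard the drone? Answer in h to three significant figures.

Leg 1: 45.7 h is already measured aboard the drone.
Leg 2: γ = 1.209; τ_2 = 8.50/1.209 = 7.031 h.
Total: 45.70 + 7.031 h.

τ = 52.7 h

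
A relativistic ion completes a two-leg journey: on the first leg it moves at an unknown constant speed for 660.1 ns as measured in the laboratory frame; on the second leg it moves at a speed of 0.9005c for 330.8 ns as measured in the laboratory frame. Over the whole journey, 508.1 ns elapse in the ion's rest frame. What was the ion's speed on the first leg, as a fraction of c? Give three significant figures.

Leg 1: speed unknown; τ_1 = 660.1/γ_1.
Leg 2: γ = 1/√(1 − 0.9005²) = 1/√0.1891 = 2.300; τ_2 = 330.8/2.300 = 143.9 ns.
Total proper time: τ_1 + 143.9 = 508.1, so τ_1 = 508.1 − 143.9 = 364.2 ns.
γ_1 = 660.1/364.2 = 1.812; β = √(1 − 1/γ²) = √0.6955.

β = 0.834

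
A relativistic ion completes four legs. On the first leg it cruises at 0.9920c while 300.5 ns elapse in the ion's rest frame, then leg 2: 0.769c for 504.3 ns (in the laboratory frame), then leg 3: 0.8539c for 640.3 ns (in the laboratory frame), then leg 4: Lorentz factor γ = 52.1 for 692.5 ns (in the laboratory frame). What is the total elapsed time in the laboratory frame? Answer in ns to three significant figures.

Leg 1: γ = 1/√(1 − 0.9920²) = 1/√0.01594 = 7.922; Δt_1 = 7.922 × 300.5 = 2380 ns.
Leg 2: 504.3 ns is already measured in the laboratory frame.
Leg 3: 640.3 ns is already measured in the laboratory frame.
Leg 4: 692.5 ns is already measured in the laboratory frame.
Total: 2380 + 504.3 + 640.3 + 692.5 ns.

Δt = 4220 ns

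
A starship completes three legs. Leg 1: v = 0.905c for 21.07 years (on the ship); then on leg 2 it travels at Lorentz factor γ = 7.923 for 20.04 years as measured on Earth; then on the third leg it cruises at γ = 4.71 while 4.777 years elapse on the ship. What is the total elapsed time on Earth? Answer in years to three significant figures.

Δt = 92.1 years

Leg 1: γ = 1/√(1 − 0.905²) = 1/√0.1810 = 2.351; Δt_1 = 2.351 × 21.07 = 49.53 years.
Leg 2: 20.04 years is already measured on Earth.
Leg 3: γ = 4.71; Δt_3 = 4.710 × 4.777 = 22.50 years.
Total: 49.53 + 20.04 + 22.50 years.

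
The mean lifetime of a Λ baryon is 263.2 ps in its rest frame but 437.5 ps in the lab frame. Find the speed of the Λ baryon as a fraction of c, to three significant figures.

γ = Δt/τ₀ = 437.5/263.2 = 1.662
β = √(1 − 1/γ²) = √(1 − 0.3619) = √0.6381

β = 0.799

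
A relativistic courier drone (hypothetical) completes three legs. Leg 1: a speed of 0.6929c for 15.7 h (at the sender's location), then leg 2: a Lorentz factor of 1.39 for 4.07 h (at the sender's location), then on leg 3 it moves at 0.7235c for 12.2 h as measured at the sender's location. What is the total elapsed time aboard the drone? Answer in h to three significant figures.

Leg 1: γ = 1/√(1 − 0.6929²) = 1/√0.5199 = 1.387; τ_1 = 15.7/1.387 = 11.32 h.
Leg 2: γ = 1.39; τ_2 = 4.07/1.390 = 2.928 h.
Leg 3: γ = 1/√(1 − 0.7235²) = 1/√0.4765 = 1.449; τ_3 = 12.2/1.449 = 8.422 h.
Total: 11.32 + 2.928 + 8.422 h.

τ = 22.7 h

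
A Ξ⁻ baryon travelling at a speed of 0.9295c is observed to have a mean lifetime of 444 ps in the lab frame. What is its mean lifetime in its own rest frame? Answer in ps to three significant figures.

τ₀ = 164 ps

γ = 1/√(1 − 0.9295²) = 1/√0.1360 = 2.711
The lab-frame lifetime is the dilated interval; the proper lifetime is τ₀ = Δt/γ = 444/2.711 ps.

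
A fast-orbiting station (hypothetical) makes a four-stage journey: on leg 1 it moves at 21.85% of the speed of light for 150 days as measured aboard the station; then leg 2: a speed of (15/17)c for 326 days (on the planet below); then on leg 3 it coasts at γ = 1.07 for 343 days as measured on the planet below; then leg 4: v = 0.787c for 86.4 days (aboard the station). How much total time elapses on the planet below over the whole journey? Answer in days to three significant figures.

Δt = 963 days

Leg 1: β = 0.2185; γ = 1/√(1 − 0.2185²) = 1/√0.9523 = 1.025; Δt_1 = 1.025 × 150 = 153.7 days.
Leg 2: 326 days is already measured on the planet below.
Leg 3: 343 days is already measured on the planet below.
Leg 4: γ = 1/√(1 − 0.787²) = 1/√0.3806 = 1.621; Δt_4 = 1.621 × 86.4 = 140.0 days.
Total: 153.7 + 326.0 + 343.0 + 140.0 days.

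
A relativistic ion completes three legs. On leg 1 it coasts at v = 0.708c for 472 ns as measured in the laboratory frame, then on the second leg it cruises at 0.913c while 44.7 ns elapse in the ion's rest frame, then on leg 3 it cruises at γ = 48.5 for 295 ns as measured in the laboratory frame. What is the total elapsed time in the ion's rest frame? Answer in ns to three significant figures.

Leg 1: γ = 1/√(1 − 0.708²) = 1/√0.4987 = 1.416; τ_1 = 472/1.416 = 333.3 ns.
Leg 2: 44.7 ns is already measured in the ion's rest frame.
Leg 3: γ = 48.5; τ_3 = 295/48.50 = 6.082 ns.
Total: 333.3 + 44.70 + 6.082 ns.

τ = 384 ns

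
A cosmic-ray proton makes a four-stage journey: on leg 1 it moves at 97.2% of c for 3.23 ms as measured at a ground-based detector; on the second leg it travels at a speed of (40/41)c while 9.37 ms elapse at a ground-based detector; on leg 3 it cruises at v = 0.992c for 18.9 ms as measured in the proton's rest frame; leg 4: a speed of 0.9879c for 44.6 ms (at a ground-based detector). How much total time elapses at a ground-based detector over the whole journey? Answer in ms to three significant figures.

Leg 1: 3.23 ms is already measured at a ground-based detector.
Leg 2: 9.37 ms is already measured at a ground-based detector.
Leg 3: γ = 1/√(1 − 0.992²) = 1/√0.01594 = 7.922; Δt_3 = 7.922 × 18.9 = 149.7 ms.
Leg 4: 44.6 ms is already measured at a ground-based detector.
Total: 3.230 + 9.370 + 149.7 + 44.60 ms.

Δt = 207 ms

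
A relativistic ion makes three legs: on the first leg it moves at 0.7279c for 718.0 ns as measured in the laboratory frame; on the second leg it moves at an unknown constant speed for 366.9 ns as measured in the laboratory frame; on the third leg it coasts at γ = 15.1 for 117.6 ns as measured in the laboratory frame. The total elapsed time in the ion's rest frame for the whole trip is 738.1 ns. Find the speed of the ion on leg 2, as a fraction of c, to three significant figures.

Leg 1: γ = 1/√(1 − 0.7279²) = 1/√0.4702 = 1.458; τ_1 = 718.0/1.458 = 492.3 ns.
Leg 2: speed unknown; τ_2 = 366.9/γ_2.
Leg 3: γ = 15.1; τ_3 = 117.6/15.10 = 7.788 ns.
Total proper time: 492.3 + τ_2 + 7.788 = 738.1, so τ_2 = 738.1 − 500.1 = 238.0 ns.
γ_2 = 366.9/238.0 = 1.542; β = √(1 − 1/γ²) = √0.5792.

β = 0.761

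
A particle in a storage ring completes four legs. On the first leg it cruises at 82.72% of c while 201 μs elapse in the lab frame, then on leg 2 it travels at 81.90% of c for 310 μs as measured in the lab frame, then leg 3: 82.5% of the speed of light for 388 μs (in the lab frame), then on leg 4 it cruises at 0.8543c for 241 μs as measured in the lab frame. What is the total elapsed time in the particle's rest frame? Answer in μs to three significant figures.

τ = 635 μs

Leg 1: β = 0.8272; γ = 1/√(1 − 0.8272²) = 1/√0.3157 = 1.780; τ_1 = 201/1.780 = 112.9 μs.
Leg 2: β = 0.8190; γ = 1/√(1 − 0.8190²) = 1/√0.3292 = 1.743; τ_2 = 310/1.743 = 177.9 μs.
Leg 3: β = 0.825; γ = 1/√(1 − 0.825²) = 1/√0.3194 = 1.769; τ_3 = 388/1.769 = 219.3 μs.
Leg 4: γ = 1/√(1 − 0.8543²) = 1/√0.2702 = 1.924; τ_4 = 241/1.924 = 125.3 μs.
Total: 112.9 + 177.9 + 219.3 + 125.3 μs.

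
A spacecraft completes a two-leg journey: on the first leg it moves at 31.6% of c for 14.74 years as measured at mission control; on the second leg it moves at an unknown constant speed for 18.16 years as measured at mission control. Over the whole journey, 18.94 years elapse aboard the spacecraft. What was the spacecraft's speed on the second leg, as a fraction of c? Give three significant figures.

Leg 1: β = 0.316; γ = 1/√(1 − 0.316²) = 1/√0.9001 = 1.054; τ_1 = 14.74/1.054 = 13.98 years.
Leg 2: speed unknown; τ_2 = 18.16/γ_2.
Total proper time: 13.98 + τ_2 = 18.94, so τ_2 = 18.94 − 13.98 = 4.955 years.
γ_2 = 18.16/4.955 = 3.665; β = √(1 − 1/γ²) = √0.9255.

β = 0.962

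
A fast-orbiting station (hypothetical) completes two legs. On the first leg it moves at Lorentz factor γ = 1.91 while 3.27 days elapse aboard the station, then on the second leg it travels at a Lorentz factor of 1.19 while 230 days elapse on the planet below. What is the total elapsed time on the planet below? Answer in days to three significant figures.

Δt = 236 days

Leg 1: γ = 1.91; Δt_1 = 1.910 × 3.27 = 6.246 days.
Leg 2: 230 days is already measured on the planet below.
Total: 6.246 + 230.0 days.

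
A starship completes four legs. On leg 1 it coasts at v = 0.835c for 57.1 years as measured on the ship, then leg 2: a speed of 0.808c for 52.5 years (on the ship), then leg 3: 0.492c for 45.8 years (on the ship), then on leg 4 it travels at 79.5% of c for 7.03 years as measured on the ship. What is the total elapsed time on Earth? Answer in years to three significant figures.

Δt = 257 years

Leg 1: γ = 1/√(1 − 0.835²) = 1/√0.3028 = 1.817; Δt_1 = 1.817 × 57.1 = 103.8 years.
Leg 2: γ = 1/√(1 − 0.808²) = 1/√0.3471 = 1.697; Δt_2 = 1.697 × 52.5 = 89.11 years.
Leg 3: γ = 1/√(1 − 0.492²) = 1/√0.7579 = 1.149; Δt_3 = 1.149 × 45.8 = 52.61 years.
Leg 4: β = 0.795; γ = 1/√(1 − 0.795²) = 1/√0.3680 = 1.649; Δt_4 = 1.649 × 7.03 = 11.59 years.
Total: 103.8 + 89.11 + 52.61 + 11.59 years.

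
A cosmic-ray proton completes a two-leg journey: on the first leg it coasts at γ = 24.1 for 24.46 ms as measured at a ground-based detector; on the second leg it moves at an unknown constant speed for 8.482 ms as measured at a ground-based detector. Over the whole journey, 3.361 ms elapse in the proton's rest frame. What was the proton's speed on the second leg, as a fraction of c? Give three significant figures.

Leg 1: γ = 24.1; τ_1 = 24.46/24.10 = 1.015 ms.
Leg 2: speed unknown; τ_2 = 8.482/γ_2.
Total proper time: 1.015 + τ_2 = 3.361, so τ_2 = 3.361 − 1.015 = 2.346 ms.
γ_2 = 8.482/2.346 = 3.615; β = √(1 − 1/γ²) = √0.9235.

β = 0.961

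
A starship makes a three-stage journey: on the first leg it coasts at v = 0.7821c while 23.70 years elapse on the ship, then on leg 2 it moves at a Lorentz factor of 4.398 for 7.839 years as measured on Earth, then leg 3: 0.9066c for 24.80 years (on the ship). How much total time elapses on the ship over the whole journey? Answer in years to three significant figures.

Leg 1: 23.70 years is already measured on the ship.
Leg 2: γ = 4.398; τ_2 = 7.839/4.398 = 1.782 years.
Leg 3: 24.80 years is already measured on the ship.
Total: 23.70 + 1.782 + 24.80 years.

τ = 50.3 years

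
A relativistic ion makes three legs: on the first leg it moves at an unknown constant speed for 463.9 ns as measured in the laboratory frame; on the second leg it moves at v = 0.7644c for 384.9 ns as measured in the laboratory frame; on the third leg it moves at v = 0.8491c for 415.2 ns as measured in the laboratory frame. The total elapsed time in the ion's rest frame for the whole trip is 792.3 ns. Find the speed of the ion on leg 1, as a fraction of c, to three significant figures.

Leg 1: speed unknown; τ_1 = 463.9/γ_1.
Leg 2: γ = 1/√(1 − 0.7644²) = 1/√0.4157 = 1.551; τ_2 = 384.9/1.551 = 248.2 ns.
Leg 3: γ = 1/√(1 − 0.8491²) = 1/√0.2790 = 1.893; τ_3 = 415.2/1.893 = 219.3 ns.
Total proper time: τ_1 + 248.2 + 219.3 = 792.3, so τ_1 = 792.3 − 467.5 = 324.8 ns.
γ_1 = 463.9/324.8 = 1.428; β = √(1 − 1/γ²) = √0.5097.

β = 0.714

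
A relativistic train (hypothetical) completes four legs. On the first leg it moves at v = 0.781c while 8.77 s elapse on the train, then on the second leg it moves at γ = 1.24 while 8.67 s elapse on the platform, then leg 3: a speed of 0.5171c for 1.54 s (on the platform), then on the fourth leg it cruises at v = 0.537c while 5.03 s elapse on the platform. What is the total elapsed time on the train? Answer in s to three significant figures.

Leg 1: 8.77 s is already measured on the train.
Leg 2: γ = 1.24; τ_2 = 8.67/1.240 = 6.992 s.
Leg 3: γ = 1/√(1 − 0.5171²) = 1/√0.7326 = 1.168; τ_3 = 1.54/1.168 = 1.318 s.
Leg 4: γ = 1/√(1 − 0.537²) = 1/√0.7116 = 1.185; τ_4 = 5.03/1.185 = 4.243 s.
Total: 8.770 + 6.992 + 1.318 + 4.243 s.

τ = 21.3 s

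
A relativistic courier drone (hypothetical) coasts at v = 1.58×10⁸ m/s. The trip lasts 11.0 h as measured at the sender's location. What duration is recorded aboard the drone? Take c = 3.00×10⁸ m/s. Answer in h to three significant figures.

β = 1.58×10⁸/3.00×10⁸ = 0.5267; γ = 1/√(1 − 0.5267²) = 1.176
The interval measured at the sender's location is the dilated one; the clock aboard the drone measures the proper time τ = Δt/γ = 11.0/1.176 h.

τ = 9.35 h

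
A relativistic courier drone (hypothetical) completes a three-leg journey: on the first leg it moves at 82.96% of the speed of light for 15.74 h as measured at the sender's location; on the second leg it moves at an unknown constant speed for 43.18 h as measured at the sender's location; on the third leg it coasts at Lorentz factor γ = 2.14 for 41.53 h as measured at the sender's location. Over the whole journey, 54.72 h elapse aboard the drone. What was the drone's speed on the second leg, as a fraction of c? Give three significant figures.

β = 0.789

Leg 1: β = 0.8296; γ = 1/√(1 − 0.8296²) = 1/√0.3118 = 1.791; τ_1 = 15.74/1.791 = 8.789 h.
Leg 2: speed unknown; τ_2 = 43.18/γ_2.
Leg 3: γ = 2.14; τ_3 = 41.53/2.140 = 19.41 h.
Total proper time: 8.789 + τ_2 + 19.41 = 54.72, so τ_2 = 54.72 − 28.20 = 26.52 h.
γ_2 = 43.18/26.52 = 1.628; β = √(1 − 1/γ²) = √0.6227.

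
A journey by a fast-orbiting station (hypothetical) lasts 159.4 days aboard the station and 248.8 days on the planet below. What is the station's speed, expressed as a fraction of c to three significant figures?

The proper time is measured aboard the station (both events occur at the station's location); Δt is measured on the planet below. γ = Δt/τ = 248.8/159.4 = 1.561.
β = √(1 − 1/γ²) = √(1 − 0.4105) = √0.5895

v = 0.768c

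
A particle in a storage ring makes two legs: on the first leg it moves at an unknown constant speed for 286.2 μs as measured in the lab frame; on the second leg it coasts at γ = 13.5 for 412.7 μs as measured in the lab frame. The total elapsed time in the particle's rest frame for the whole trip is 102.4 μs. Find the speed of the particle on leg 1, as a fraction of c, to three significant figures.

β = 0.968

Leg 1: speed unknown; τ_1 = 286.2/γ_1.
Leg 2: γ = 13.5; τ_2 = 412.7/13.50 = 30.57 μs.
Total proper time: τ_1 + 30.57 = 102.4, so τ_1 = 102.4 − 30.57 = 71.83 μs.
γ_1 = 286.2/71.83 = 3.984; β = √(1 − 1/γ²) = √0.9370.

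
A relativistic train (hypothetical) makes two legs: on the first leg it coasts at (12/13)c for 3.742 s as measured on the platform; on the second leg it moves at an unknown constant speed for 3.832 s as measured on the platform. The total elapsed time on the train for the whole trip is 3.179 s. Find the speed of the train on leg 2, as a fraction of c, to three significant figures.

β = 0.891

Leg 1: γ = 1/√(1 − (12/13)²) = 13/5 = 2.600; τ_1 = 3.742/2.600 = 1.439 s.
Leg 2: speed unknown; τ_2 = 3.832/γ_2.
Total proper time: 1.439 + τ_2 = 3.179, so τ_2 = 3.179 − 1.439 = 1.740 s.
γ_2 = 3.832/1.740 = 2.203; β = √(1 − 1/γ²) = √0.7939.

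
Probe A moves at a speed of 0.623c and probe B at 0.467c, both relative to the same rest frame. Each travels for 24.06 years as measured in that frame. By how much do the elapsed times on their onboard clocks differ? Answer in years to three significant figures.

|τ_A − τ_B| = 2.45 years

A: γ = 1/√(1 − 0.623²) = 1/√0.6119 = 1.278; τ_A = 24.06/1.278 = 18.82 years.
B: γ = 1/√(1 − 0.467²) = 1/√0.7819 = 1.131; τ_B = 24.06/1.131 = 21.28 years.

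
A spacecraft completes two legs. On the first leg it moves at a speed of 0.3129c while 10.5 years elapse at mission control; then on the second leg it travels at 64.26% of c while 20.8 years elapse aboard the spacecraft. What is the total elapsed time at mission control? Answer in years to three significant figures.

Δt = 37.6 years

Leg 1: 10.5 years is already measured at mission control.
Leg 2: β = 0.6426; γ = 1/√(1 − 0.6426²) = 1/√0.5871 = 1.305; Δt_2 = 1.305 × 20.8 = 27.15 years.
Total: 10.50 + 27.15 years.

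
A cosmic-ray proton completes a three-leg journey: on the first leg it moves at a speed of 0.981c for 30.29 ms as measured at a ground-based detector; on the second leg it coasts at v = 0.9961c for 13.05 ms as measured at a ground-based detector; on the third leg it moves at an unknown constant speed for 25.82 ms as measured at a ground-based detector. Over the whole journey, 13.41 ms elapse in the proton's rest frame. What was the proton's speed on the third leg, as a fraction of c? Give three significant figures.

β = 0.969

Leg 1: γ = 1/√(1 − 0.981²) = 1/√0.03764 = 5.154; τ_1 = 30.29/5.154 = 5.876 ms.
Leg 2: γ = 1/√(1 − 0.9961²) = 1/√0.007785 = 11.33; τ_2 = 13.05/11.33 = 1.151 ms.
Leg 3: speed unknown; τ_3 = 25.82/γ_3.
Total proper time: 5.876 + 1.151 + τ_3 = 13.41, so τ_3 = 13.41 − 7.028 = 6.382 ms.
γ_3 = 25.82/6.382 = 4.046; β = √(1 − 1/γ²) = √0.9389.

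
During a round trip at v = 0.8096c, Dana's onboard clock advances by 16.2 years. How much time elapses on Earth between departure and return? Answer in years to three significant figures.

Δt = 27.6 years

γ = 1/√(1 − 0.8096²) = 1/√0.3445 = 1.704
Earth-frame duration is the dilated interval: Δt = γτ = 1.704 × 16.2 years.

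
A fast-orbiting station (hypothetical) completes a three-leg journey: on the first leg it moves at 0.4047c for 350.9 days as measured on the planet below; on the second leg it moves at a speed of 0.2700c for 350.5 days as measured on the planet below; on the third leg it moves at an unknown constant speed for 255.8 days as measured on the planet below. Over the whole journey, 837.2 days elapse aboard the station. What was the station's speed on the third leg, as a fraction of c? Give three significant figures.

β = 0.715

Leg 1: γ = 1/√(1 − 0.4047²) = 1/√0.8362 = 1.094; τ_1 = 350.9/1.094 = 320.9 days.
Leg 2: γ = 1/√(1 − 0.2700²) = 1/√0.9271 = 1.039; τ_2 = 350.5/1.039 = 337.5 days.
Leg 3: speed unknown; τ_3 = 255.8/γ_3.
Total proper time: 320.9 + 337.5 + τ_3 = 837.2, so τ_3 = 837.2 − 658.4 = 178.8 days.
γ_3 = 255.8/178.8 = 1.430; β = √(1 − 1/γ²) = √0.5112.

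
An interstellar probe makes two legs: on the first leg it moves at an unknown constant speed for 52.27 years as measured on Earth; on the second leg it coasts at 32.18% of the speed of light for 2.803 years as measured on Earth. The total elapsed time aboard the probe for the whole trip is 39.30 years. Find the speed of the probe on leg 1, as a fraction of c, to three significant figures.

Leg 1: speed unknown; τ_1 = 52.27/γ_1.
Leg 2: β = 0.3218; γ = 1/√(1 − 0.3218²) = 1/√0.8964 = 1.056; τ_2 = 2.803/1.056 = 2.654 years.
Total proper time: τ_1 + 2.654 = 39.30, so τ_1 = 39.30 − 2.654 = 36.65 years.
γ_1 = 52.27/36.65 = 1.426; β = √(1 − 1/γ²) = √0.5085.

β = 0.713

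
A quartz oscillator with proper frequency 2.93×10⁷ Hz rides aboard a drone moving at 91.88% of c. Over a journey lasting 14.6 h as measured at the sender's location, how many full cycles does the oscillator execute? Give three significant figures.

β = 0.9188; γ = 1/√(1 − 0.9188²) = 1/√0.1558 = 2.533
The oscillator's own cycle count is N = f × τ where τ is the proper time aboard the drone. τ = Δt/γ = 14.6/2.533 = 5.763 h = 2.075×10⁴ s.
N = 2.93×10⁷ × 2.075×10⁴ = 6.079×10¹¹.

N = 6.08×10¹¹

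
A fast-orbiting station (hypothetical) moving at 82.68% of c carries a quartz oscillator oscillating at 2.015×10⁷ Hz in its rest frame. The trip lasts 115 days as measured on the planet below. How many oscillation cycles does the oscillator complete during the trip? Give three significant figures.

β = 0.8268; γ = 1/√(1 − 0.8268²) = 1/√0.3164 = 1.778
The oscillator's own cycle count is N = f × τ where τ is the proper time aboard the station. τ = Δt/γ = 115/1.778 = 64.69 days = 5.589×10⁶ s.
N = 2.015×10⁷ × 5.589×10⁶ = 1.126×10¹⁴.

N = 1.13×10¹⁴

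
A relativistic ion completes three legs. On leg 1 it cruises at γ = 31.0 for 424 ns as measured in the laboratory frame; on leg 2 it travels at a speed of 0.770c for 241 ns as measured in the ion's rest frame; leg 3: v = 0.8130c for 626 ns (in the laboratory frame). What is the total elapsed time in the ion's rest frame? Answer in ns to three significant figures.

τ = 619 ns

Leg 1: γ = 31.0; τ_1 = 424/31.00 = 13.68 ns.
Leg 2: 241 ns is already measured in the ion's rest frame.
Leg 3: γ = 1/√(1 − 0.8130²) = 1/√0.3390 = 1.717; τ_3 = 626/1.717 = 364.5 ns.
Total: 13.68 + 241.0 + 364.5 ns.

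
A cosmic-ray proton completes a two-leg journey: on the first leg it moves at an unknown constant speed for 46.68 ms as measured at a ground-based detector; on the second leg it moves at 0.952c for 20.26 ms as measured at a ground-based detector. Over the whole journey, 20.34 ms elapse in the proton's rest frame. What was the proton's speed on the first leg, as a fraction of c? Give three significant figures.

β = 0.953

Leg 1: speed unknown; τ_1 = 46.68/γ_1.
Leg 2: γ = 1/√(1 − 0.952²) = 1/√0.09370 = 3.267; τ_2 = 20.26/3.267 = 6.202 ms.
Total proper time: τ_1 + 6.202 = 20.34, so τ_1 = 20.34 − 6.202 = 14.14 ms.
γ_1 = 46.68/14.14 = 3.302; β = √(1 − 1/γ²) = √0.9083.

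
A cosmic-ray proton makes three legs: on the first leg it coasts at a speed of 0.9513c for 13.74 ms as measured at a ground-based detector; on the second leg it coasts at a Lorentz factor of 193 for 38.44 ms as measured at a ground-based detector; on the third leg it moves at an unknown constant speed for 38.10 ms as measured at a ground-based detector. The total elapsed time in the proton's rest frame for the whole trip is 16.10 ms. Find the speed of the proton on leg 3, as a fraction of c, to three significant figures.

β = 0.952

Leg 1: γ = 1/√(1 − 0.9513²) = 1/√0.09503 = 3.244; τ_1 = 13.74/3.244 = 4.236 ms.
Leg 2: γ = 193; τ_2 = 38.44/193.0 = 0.1992 ms.
Leg 3: speed unknown; τ_3 = 38.10/γ_3.
Total proper time: 4.236 + 0.1992 + τ_3 = 16.10, so τ_3 = 16.10 − 4.435 = 11.67 ms.
γ_3 = 38.10/11.67 = 3.266; β = √(1 − 1/γ²) = √0.9063.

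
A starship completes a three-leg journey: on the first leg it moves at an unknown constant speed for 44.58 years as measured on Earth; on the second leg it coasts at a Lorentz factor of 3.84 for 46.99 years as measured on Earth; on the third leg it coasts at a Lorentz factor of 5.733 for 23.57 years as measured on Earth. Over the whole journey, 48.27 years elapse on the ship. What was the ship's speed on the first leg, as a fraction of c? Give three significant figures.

β = 0.698

Leg 1: speed unknown; τ_1 = 44.58/γ_1.
Leg 2: γ = 3.84; τ_2 = 46.99/3.840 = 12.24 years.
Leg 3: γ = 5.733; τ_3 = 23.57/5.733 = 4.111 years.
Total proper time: τ_1 + 12.24 + 4.111 = 48.27, so τ_1 = 48.27 − 16.35 = 31.92 years.
γ_1 = 44.58/31.92 = 1.397; β = √(1 − 1/γ²) = √0.4873.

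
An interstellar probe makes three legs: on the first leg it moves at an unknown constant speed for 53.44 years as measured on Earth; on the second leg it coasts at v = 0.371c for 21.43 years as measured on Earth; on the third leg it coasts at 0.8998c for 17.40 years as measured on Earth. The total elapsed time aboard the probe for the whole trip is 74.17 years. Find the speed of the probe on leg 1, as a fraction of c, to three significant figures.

β = 0.487

Leg 1: speed unknown; τ_1 = 53.44/γ_1.
Leg 2: γ = 1/√(1 − 0.371²) = 1/√0.8624 = 1.077; τ_2 = 21.43/1.077 = 19.90 years.
Leg 3: γ = 1/√(1 − 0.8998²) = 1/√0.1904 = 2.292; τ_3 = 17.40/2.292 = 7.592 years.
Total proper time: τ_1 + 19.90 + 7.592 = 74.17, so τ_1 = 74.17 − 27.49 = 46.68 years.
γ_1 = 53.44/46.68 = 1.145; β = √(1 − 1/γ²) = √0.2371.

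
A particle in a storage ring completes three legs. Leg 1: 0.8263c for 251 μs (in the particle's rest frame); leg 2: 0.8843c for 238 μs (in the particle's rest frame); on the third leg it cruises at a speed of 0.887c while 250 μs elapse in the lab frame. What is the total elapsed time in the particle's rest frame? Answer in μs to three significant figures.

τ = 604 μs

Leg 1: 251 μs is already measured in the particle's rest frame.
Leg 2: 238 μs is already measured in the particle's rest frame.
Leg 3: γ = 1/√(1 − 0.887²) = 1/√0.2132 = 2.166; τ_3 = 250/2.166 = 115.4 μs.
Total: 251.0 + 238.0 + 115.4 μs.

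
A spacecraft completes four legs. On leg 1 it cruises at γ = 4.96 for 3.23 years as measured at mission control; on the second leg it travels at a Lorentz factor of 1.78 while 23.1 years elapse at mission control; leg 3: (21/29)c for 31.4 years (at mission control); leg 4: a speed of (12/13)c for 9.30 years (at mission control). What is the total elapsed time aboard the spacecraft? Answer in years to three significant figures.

Leg 1: γ = 4.96; τ_1 = 3.23/4.960 = 0.6512 years.
Leg 2: γ = 1.78; τ_2 = 23.1/1.780 = 12.98 years.
Leg 3: γ = 1/√(1 − (21/29)²) = 29/20 = 1.450; τ_3 = 31.4/1.450 = 21.66 years.
Leg 4: γ = 1/√(1 − (12/13)²) = 13/5 = 2.600; τ_4 = 9.30/2.600 = 3.577 years.
Total: 0.6512 + 12.98 + 21.66 + 3.577 years.

τ = 38.9 years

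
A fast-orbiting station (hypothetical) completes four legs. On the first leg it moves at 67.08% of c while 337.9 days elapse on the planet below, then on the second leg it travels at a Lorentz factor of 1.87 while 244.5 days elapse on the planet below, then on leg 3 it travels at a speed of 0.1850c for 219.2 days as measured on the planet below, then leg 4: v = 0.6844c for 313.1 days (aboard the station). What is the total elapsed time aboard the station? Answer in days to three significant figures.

Leg 1: β = 0.6708; γ = 1/√(1 − 0.6708²) = 1/√0.5500 = 1.348; τ_1 = 337.9/1.348 = 250.6 days.
Leg 2: γ = 1.87; τ_2 = 244.5/1.870 = 130.7 days.
Leg 3: γ = 1/√(1 − 0.1850²) = 1/√0.9658 = 1.018; τ_3 = 219.2/1.018 = 215.4 days.
Leg 4: 313.1 days is already measured aboard the station.
Total: 250.6 + 130.7 + 215.4 + 313.1 days.

τ = 910 days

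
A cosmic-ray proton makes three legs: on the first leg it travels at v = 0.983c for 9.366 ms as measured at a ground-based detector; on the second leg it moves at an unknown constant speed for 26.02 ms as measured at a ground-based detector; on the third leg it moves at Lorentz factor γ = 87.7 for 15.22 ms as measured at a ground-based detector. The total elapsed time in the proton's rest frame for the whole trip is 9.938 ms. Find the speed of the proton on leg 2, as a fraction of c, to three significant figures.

Leg 1: γ = 1/√(1 − 0.983²) = 1/√0.03371 = 5.446; τ_1 = 9.366/5.446 = 1.720 ms.
Leg 2: speed unknown; τ_2 = 26.02/γ_2.
Leg 3: γ = 87.7; τ_3 = 15.22/87.70 = 0.1735 ms.
Total proper time: 1.720 + τ_2 + 0.1735 = 9.938, so τ_2 = 9.938 − 1.893 = 8.045 ms.
γ_2 = 26.02/8.045 = 3.234; β = √(1 − 1/γ²) = √0.9044.

β = 0.951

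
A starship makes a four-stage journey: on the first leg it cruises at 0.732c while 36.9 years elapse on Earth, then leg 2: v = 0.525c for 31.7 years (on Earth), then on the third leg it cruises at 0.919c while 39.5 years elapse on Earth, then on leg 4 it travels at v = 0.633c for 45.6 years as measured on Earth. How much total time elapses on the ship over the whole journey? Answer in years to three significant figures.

τ = 103 years

Leg 1: γ = 1/√(1 − 0.732²) = 1/√0.4642 = 1.468; τ_1 = 36.9/1.468 = 25.14 years.
Leg 2: γ = 1/√(1 − 0.525²) = 1/√0.7244 = 1.175; τ_2 = 31.7/1.175 = 26.98 years.
Leg 3: γ = 1/√(1 − 0.919²) = 1/√0.1554 = 2.536; τ_3 = 39.5/2.536 = 15.57 years.
Leg 4: γ = 1/√(1 − 0.633²) = 1/√0.5993 = 1.292; τ_4 = 45.6/1.292 = 35.30 years.
Total: 25.14 + 26.98 + 15.57 + 35.30 years.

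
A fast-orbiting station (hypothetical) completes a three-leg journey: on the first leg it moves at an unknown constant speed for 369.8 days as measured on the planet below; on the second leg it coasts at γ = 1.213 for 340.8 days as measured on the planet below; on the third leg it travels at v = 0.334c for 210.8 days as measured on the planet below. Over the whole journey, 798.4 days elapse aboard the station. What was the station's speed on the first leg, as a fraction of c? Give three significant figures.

β = 0.507

Leg 1: speed unknown; τ_1 = 369.8/γ_1.
Leg 2: γ = 1.213; τ_2 = 340.8/1.213 = 281.0 days.
Leg 3: γ = 1/√(1 − 0.334²) = 1/√0.8884 = 1.061; τ_3 = 210.8/1.061 = 198.7 days.
Total proper time: τ_1 + 281.0 + 198.7 = 798.4, so τ_1 = 798.4 − 479.7 = 318.7 days.
γ_1 = 369.8/318.7 = 1.160; β = √(1 − 1/γ²) = √0.2570.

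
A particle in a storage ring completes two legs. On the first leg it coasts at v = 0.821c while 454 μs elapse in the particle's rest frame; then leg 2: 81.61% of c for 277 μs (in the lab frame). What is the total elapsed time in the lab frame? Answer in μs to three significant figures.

Leg 1: γ = 1/√(1 − 0.821²) = 1/√0.3260 = 1.752; Δt_1 = 1.752 × 454 = 795.2 μs.
Leg 2: 277 μs is already measured in the lab frame.
Total: 795.2 + 277.0 μs.

Δt = 1070 μs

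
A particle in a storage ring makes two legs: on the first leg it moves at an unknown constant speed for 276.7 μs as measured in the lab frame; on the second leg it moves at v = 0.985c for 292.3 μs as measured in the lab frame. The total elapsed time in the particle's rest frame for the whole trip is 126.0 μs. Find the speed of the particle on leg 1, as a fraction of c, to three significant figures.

β = 0.962

Leg 1: speed unknown; τ_1 = 276.7/γ_1.
Leg 2: γ = 1/√(1 − 0.985²) = 1/√0.02977 = 5.795; τ_2 = 292.3/5.795 = 50.44 μs.
Total proper time: τ_1 + 50.44 = 126.0, so τ_1 = 126.0 − 50.44 = 75.56 μs.
γ_1 = 276.7/75.56 = 3.662; β = √(1 − 1/γ²) = √0.9254.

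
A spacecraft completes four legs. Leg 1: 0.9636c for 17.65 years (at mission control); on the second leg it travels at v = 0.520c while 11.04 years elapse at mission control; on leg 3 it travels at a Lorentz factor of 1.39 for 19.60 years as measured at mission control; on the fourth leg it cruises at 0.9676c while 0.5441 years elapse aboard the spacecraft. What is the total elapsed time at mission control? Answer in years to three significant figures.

Δt = 50.4 years

Leg 1: 17.65 years is already measured at mission control.
Leg 2: 11.04 years is already measured at mission control.
Leg 3: 19.60 years is already measured at mission control.
Leg 4: γ = 1/√(1 − 0.9676²) = 1/√0.06375 = 3.961; Δt_4 = 3.961 × 0.5441 = 2.155 years.
Total: 17.65 + 11.04 + 19.60 + 2.155 years.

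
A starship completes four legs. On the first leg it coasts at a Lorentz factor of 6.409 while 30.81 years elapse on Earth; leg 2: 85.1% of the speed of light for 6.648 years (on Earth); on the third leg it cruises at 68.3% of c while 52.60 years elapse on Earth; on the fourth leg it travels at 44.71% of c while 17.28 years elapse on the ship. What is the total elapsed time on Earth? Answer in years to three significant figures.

Leg 1: 30.81 years is already measured on Earth.
Leg 2: 6.648 years is already measured on Earth.
Leg 3: 52.60 years is already measured on Earth.
Leg 4: β = 0.4471; γ = 1/√(1 − 0.4471²) = 1/√0.8001 = 1.118; Δt_4 = 1.118 × 17.28 = 19.32 years.
Total: 30.81 + 6.648 + 52.60 + 19.32 years.

Δt = 109 years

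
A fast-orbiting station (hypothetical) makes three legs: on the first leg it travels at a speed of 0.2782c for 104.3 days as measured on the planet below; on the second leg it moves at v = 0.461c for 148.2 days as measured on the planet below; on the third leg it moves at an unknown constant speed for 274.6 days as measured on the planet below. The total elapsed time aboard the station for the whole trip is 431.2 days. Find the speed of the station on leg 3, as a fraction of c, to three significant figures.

Leg 1: γ = 1/√(1 − 0.2782²) = 1/√0.9226 = 1.041; τ_1 = 104.3/1.041 = 100.2 days.
Leg 2: γ = 1/√(1 − 0.461²) = 1/√0.7875 = 1.127; τ_2 = 148.2/1.127 = 131.5 days.
Leg 3: speed unknown; τ_3 = 274.6/γ_3.
Total proper time: 100.2 + 131.5 + τ_3 = 431.2, so τ_3 = 431.2 − 231.7 = 199.5 days.
γ_3 = 274.6/199.5 = 1.376; β = √(1 − 1/γ²) = √0.4722.

β = 0.687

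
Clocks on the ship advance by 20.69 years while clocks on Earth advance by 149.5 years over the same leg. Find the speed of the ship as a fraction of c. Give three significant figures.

v = 0.990c

The proper time is measured on the ship (both events occur at the ship's location); Δt is measured on Earth. γ = Δt/τ = 149.5/20.69 = 7.226.
β = √(1 − 1/γ²) = √(1 − 0.01915) = √0.9808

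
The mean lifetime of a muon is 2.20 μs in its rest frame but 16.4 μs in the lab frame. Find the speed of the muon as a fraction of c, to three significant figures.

β = 0.991

γ = Δt/τ₀ = 16.4/2.20 = 7.455
β = √(1 − 1/γ²) = √(1 − 0.01800) = √0.9820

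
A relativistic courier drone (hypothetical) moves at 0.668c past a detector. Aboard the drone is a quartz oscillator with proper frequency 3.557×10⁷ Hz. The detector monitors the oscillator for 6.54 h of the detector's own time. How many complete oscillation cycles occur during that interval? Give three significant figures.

γ = 1/√(1 − 0.668²) = 1/√0.5538 = 1.344
During 6.54 h of lab time, the oscillator's proper time advances by τ = Δt/γ = 6.54/1.344 = 4.867 h = 1.752×10⁴ s.
N = f × τ = 3.557×10⁷ × 1.752×10⁴ = 6.232×10¹¹.

N = 6.23×10¹¹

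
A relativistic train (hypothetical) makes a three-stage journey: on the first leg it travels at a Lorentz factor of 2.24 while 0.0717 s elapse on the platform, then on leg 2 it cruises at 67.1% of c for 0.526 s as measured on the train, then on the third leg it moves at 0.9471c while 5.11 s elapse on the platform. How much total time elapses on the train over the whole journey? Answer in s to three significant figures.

Leg 1: γ = 2.24; τ_1 = 0.0717/2.240 = 0.03201 s.
Leg 2: 0.526 s is already measured on the train.
Leg 3: γ = 1/√(1 − 0.9471²) = 1/√0.1030 = 3.116; τ_3 = 5.11/3.116 = 1.640 s.
Total: 0.03201 + 0.5260 + 1.640 s.

τ = 2.20 s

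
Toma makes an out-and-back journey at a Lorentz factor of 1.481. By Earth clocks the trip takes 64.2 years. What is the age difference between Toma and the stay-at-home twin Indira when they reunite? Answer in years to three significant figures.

Δt − τ = 20.9 years

γ = 1.481
Toma's elapsed proper time: τ = 64.2/1.481 = 43.35 years.
Age gap = Δt − τ = 64.2 − 43.35 years.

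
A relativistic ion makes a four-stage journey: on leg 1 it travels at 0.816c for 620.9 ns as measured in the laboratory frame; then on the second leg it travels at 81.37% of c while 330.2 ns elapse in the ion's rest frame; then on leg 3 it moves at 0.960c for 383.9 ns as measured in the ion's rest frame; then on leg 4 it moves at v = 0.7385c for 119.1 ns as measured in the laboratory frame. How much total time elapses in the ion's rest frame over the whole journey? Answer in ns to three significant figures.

τ = 1150 ns

Leg 1: γ = 1/√(1 − 0.816²) = 1/√0.3341 = 1.730; τ_1 = 620.9/1.730 = 358.9 ns.
Leg 2: 330.2 ns is already measured in the ion's rest frame.
Leg 3: 383.9 ns is already measured in the ion's rest frame.
Leg 4: γ = 1/√(1 − 0.7385²) = 1/√0.4546 = 1.483; τ_4 = 119.1/1.483 = 80.30 ns.
Total: 358.9 + 330.2 + 383.9 + 80.30 ns.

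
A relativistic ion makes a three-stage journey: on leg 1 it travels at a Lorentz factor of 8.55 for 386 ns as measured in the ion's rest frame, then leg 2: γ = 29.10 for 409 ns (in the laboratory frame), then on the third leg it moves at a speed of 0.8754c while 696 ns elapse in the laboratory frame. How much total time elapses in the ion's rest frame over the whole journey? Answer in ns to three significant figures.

τ = 737 ns

Leg 1: 386 ns is already measured in the ion's rest frame.
Leg 2: γ = 29.10; τ_2 = 409/29.10 = 14.05 ns.
Leg 3: γ = 1/√(1 − 0.8754²) = 1/√0.2337 = 2.069; τ_3 = 696/2.069 = 336.4 ns.
Total: 386.0 + 14.05 + 336.4 ns.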